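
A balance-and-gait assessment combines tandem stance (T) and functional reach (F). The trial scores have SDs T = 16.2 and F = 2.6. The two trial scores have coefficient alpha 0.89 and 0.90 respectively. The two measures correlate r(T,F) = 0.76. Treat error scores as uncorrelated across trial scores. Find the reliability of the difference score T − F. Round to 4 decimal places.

0.8560

Var(T−F) = 16.2² + 2.6² − 2·16.2·2.6·0.76 = 269.2 − 64.0224 = 205.178.
With uncorrelated errors the cross-covariances are all true-score covariance, so they carry over unchanged; only the diagonal terms shrink to ρᵢσᵢ².
True-score variance = [16.2²·0.89 + 2.6²·0.90] − 64.0224 = 239.656 − 64.0224 = 175.633.
Reliability = 175.633 / 205.178 = 0.8560.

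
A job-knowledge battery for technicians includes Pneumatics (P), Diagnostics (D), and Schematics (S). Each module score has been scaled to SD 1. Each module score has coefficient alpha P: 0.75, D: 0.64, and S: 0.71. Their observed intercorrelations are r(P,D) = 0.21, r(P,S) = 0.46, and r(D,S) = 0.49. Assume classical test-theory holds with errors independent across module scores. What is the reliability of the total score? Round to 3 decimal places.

Var(P+D+S) = 3 + 2·[0.21 + 0.46 + 0.49] = 3 + 2.32 = 5.32.
With uncorrelated errors the cross-covariances are all true-score covariance, so they carry over unchanged; only the diagonal terms shrink to ρᵢσᵢ².
True-score variance = [0.75 + 0.64 + 0.71] + 2.32 = 2.1 + 2.32 = 4.42.
Reliability = 4.42 / 5.32 = 0.831.

0.831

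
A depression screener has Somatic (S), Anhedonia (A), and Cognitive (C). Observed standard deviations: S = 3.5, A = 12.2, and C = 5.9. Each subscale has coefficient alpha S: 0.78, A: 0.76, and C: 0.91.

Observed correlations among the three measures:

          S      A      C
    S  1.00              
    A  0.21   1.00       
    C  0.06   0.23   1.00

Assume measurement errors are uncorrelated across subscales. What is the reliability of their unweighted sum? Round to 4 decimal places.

Var(S+A+C) = 3.5² + 12.2² + 5.9² + 2·[3.5·12.2·0.21 + 3.5·5.9·0.06 + 12.2·5.9·0.23] = 195.9 + 53.5228 = 249.423.
With uncorrelated errors the cross-covariances are all true-score covariance, so they carry over unchanged; only the diagonal terms shrink to ρᵢσᵢ².
True-score variance = [3.5²·0.78 + 12.2²·0.76 + 5.9²·0.91] + 53.5228 = 154.35 + 53.5228 = 207.873.
Reliability = 207.873 / 249.423 = 0.8334.

0.8334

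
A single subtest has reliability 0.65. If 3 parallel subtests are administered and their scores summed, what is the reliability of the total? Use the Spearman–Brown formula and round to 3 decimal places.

0.848

ρ_k = kρ / (1 + (k−1)ρ) = 3·0.65 / (1 + 2·0.65) = 1.950 / 2.300 = 0.848.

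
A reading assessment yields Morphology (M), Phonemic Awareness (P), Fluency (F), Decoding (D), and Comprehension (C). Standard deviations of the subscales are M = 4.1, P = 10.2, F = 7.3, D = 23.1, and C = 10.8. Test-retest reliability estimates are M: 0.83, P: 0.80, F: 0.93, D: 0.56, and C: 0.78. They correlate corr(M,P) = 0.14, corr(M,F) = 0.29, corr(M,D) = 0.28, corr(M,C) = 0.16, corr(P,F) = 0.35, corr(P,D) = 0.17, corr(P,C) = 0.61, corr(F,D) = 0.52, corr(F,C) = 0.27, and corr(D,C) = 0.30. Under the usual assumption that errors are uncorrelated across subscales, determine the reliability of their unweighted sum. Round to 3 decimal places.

Var(M+P+F+D+C) = 4.1² + 10.2² + 7.3² + 23.1² + 10.8² + 2·[4.1·10.2·0.14 + 4.1·7.3·0.29 + 4.1·23.1·0.28 + 4.1·10.8·0.16 + 10.2·7.3·0.35 + 10.2·23.1·0.17 + 10.2·10.8·0.61 + 7.3·23.1·0.52 + 7.3·10.8·0.27 + 23.1·10.8·0.30] = 824.39 + 730.541 = 1554.93.
With uncorrelated errors the cross-covariances are all true-score covariance, so they carry over unchanged; only the diagonal terms shrink to ρᵢσᵢ².
True-score variance = [4.1²·0.83 + 10.2²·0.80 + 7.3²·0.93 + 23.1²·0.56 + 10.8²·0.78] + 730.541 = 536.545 + 730.541 = 1267.09.
Reliability = 1267.09 / 1554.93 = 0.815.

0.815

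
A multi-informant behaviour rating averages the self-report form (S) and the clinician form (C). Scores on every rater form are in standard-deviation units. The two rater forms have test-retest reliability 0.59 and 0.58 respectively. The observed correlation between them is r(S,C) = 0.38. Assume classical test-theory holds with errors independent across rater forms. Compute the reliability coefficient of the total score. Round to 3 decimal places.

0.699

Var(S+C) = 2 + 2·[0.38] = 2 + 0.76 = 2.76.
Because errors are independent across components, Cov(Tᵢ,Tⱼ) = Cov(Xᵢ,Xⱼ); the off-diagonal part of the true-score variance is the same as above.
True-score variance = [0.59 + 0.58] + 0.76 = 1.17 + 0.76 = 1.93.
Reliability = 1.93 / 2.76 = 0.699.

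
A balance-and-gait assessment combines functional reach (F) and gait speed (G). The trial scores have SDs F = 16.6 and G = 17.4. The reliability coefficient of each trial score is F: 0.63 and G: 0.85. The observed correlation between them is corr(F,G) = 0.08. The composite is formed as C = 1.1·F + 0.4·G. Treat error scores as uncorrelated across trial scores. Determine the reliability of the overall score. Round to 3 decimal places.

Var(C) = 1.1²·16.6² + 0.4²·17.4² + 2·[0.44·16.6·17.4·0.08] = 381.869 + 20.3343 = 402.204.
Because errors are independent across components, Cov(Tᵢ,Tⱼ) = Cov(Xᵢ,Xⱼ); the off-diagonal part of the true-score variance is the same as above.
True-score variance = [1.1²·16.6²·0.63 + 0.4²·17.4²·0.85] + 20.3343 = 251.235 + 20.3343 = 271.569.
Reliability = 271.569 / 402.204 = 0.675.

0.675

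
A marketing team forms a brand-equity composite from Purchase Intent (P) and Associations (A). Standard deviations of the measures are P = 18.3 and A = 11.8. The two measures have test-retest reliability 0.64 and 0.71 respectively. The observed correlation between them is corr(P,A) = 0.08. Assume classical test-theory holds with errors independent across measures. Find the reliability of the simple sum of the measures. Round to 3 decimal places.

Var(P+A) = 18.3² + 11.8² + 2·[18.3·11.8·0.08] = 474.13 + 34.5504 = 508.68.
With uncorrelated errors the cross-covariances are all true-score covariance, so they carry over unchanged; only the diagonal terms shrink to ρᵢσᵢ².
True-score variance = [18.3²·0.64 + 11.8²·0.71] + 34.5504 = 313.19 + 34.5504 = 347.74.
Reliability = 347.74 / 508.68 = 0.684.

0.684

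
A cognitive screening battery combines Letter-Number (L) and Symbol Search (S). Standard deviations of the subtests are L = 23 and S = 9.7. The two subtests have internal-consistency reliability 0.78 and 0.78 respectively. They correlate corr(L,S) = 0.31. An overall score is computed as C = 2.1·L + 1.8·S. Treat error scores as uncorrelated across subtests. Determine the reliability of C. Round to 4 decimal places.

0.8164

Var(C) = 2.1²·23² + 1.8²·9.7² + 2·[3.78·23·9.7·0.31] = 2637.74 + 522.857 = 3160.6.
With uncorrelated errors the cross-covariances are all true-score covariance, so they carry over unchanged; only the diagonal terms shrink to ρᵢσᵢ².
True-score variance = [2.1²·23²·0.78 + 1.8²·9.7²·0.78] + 522.857 = 2057.44 + 522.857 = 2580.3.
Reliability = 2580.3 / 3160.6 = 0.8164.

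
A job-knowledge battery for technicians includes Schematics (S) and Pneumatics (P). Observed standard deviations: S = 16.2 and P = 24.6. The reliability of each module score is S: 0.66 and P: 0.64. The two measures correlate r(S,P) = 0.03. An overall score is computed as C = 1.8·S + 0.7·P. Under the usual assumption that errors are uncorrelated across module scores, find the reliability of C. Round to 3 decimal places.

Var(C) = 1.8²·16.2² + 0.7²·24.6² + 2·[1.26·16.2·24.6·0.03] = 1146.83 + 30.1281 = 1176.96.
With uncorrelated errors the cross-covariances are all true-score covariance, so they carry over unchanged; only the diagonal terms shrink to ρᵢσᵢ².
True-score variance = [1.8²·16.2²·0.66 + 0.7²·24.6²·0.64] + 30.1281 = 750.98 + 30.1281 = 781.108.
Reliability = 781.108 / 1176.96 = 0.664.

0.664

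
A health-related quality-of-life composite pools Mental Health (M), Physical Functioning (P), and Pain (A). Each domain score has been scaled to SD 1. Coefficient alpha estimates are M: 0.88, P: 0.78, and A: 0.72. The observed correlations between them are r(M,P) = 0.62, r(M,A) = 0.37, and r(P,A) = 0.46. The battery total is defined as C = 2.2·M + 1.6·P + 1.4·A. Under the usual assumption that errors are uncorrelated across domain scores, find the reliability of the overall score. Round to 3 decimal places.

Var(C) = 2.2² + 1.6² + 1.4² + 2·[3.52·0.62 + 3.08·0.37 + 2.24·0.46] = 9.36 + 8.7048 = 18.0648.
With uncorrelated errors the cross-covariances are all true-score covariance, so they carry over unchanged; only the diagonal terms shrink to ρᵢσᵢ².
True-score variance = [2.2²·0.88 + 1.6²·0.78 + 1.4²·0.72] + 8.7048 = 7.6672 + 8.7048 = 16.372.
Reliability = 16.372 / 18.0648 = 0.906.

0.906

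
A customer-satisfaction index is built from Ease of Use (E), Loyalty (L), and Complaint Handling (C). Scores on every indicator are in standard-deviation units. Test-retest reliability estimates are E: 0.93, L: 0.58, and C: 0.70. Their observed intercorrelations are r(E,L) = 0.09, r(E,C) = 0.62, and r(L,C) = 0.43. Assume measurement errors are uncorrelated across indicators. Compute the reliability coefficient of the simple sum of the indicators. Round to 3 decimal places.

Var(E+L+C) = 3 + 2·[0.09 + 0.62 + 0.43] = 3 + 2.28 = 5.28.
Under uncorrelated errors the observed covariances equal the true-score covariances, so only the own-variance terms attenuate.
True-score variance = [0.93 + 0.58 + 0.70] + 2.28 = 2.21 + 2.28 = 4.49.
Reliability = 4.49 / 5.28 = 0.850.

0.850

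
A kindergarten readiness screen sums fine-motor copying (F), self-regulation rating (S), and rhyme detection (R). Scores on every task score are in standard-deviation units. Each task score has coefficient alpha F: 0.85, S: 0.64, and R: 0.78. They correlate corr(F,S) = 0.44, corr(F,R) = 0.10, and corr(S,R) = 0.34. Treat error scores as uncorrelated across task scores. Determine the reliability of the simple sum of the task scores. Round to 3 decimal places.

0.847

Var(F+S+R) = 3 + 2·[0.44 + 0.10 + 0.34] = 3 + 1.76 = 4.76.
Because errors are independent across components, Cov(Tᵢ,Tⱼ) = Cov(Xᵢ,Xⱼ); the off-diagonal part of the true-score variance is the same as above.
True-score variance = [0.85 + 0.64 + 0.78] + 1.76 = 2.27 + 1.76 = 4.03.
Reliability = 4.03 / 4.76 = 0.847.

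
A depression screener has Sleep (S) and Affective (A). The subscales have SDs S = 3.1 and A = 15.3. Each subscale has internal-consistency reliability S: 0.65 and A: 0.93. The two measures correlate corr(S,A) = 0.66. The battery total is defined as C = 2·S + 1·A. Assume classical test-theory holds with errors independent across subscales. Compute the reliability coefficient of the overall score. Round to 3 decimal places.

0.925

Var(C) = 2²·3.1² + 15.3² + 2·[2·3.1·15.3·0.66] = 272.53 + 125.215 = 397.745.
With uncorrelated errors the cross-covariances are all true-score covariance, so they carry over unchanged; only the diagonal terms shrink to ρᵢσᵢ².
True-score variance = [2²·3.1²·0.65 + 15.3²·0.93] + 125.215 = 242.69 + 125.215 = 367.905.
Reliability = 367.905 / 397.745 = 0.925.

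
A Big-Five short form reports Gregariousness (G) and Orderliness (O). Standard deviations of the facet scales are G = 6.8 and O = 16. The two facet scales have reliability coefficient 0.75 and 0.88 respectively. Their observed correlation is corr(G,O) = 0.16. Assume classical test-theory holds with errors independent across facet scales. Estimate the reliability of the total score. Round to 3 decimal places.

0.875

Var(G+O) = 6.8² + 16² + 2·[6.8·16·0.16] = 302.24 + 34.816 = 337.056.
Because errors are independent across components, Cov(Tᵢ,Tⱼ) = Cov(Xᵢ,Xⱼ); the off-diagonal part of the true-score variance is the same as above.
True-score variance = [6.8²·0.75 + 16²·0.88] + 34.816 = 259.96 + 34.816 = 294.776.
Reliability = 294.776 / 337.056 = 0.875.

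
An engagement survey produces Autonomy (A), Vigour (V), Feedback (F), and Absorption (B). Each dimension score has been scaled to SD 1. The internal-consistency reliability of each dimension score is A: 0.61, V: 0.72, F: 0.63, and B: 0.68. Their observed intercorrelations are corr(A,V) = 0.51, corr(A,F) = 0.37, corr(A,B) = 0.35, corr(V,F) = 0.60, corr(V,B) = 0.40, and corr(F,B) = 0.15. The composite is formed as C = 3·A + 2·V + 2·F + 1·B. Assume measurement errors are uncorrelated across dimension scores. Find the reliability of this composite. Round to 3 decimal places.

Var(C) = 3² + 2² + 2² + 1 + 2·[6·0.51 + 6·0.37 + 3·0.35 + 4·0.60 + 2·0.40 + 2·0.15] = 18 + 19.66 = 37.66.
Under uncorrelated errors the observed covariances equal the true-score covariances, so only the own-variance terms attenuate.
True-score variance = [3²·0.61 + 2²·0.72 + 2²·0.63 + 0.68] + 19.66 = 11.57 + 19.66 = 31.23.
Reliability = 31.23 / 37.66 = 0.829.

0.829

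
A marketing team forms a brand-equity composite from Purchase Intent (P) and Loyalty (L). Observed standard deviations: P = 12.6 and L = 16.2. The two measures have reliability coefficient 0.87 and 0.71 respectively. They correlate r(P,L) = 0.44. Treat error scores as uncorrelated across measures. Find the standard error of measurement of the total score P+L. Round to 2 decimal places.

9.84

Var(total) = 421.2 + 179.626 = 600.826.
True-score variance = 324.454 + 179.626 = 504.079, so reliability = 0.8390.
Error variance = 600.826 − 504.079 = 96.7464; SEM = √96.7464 = 9.84.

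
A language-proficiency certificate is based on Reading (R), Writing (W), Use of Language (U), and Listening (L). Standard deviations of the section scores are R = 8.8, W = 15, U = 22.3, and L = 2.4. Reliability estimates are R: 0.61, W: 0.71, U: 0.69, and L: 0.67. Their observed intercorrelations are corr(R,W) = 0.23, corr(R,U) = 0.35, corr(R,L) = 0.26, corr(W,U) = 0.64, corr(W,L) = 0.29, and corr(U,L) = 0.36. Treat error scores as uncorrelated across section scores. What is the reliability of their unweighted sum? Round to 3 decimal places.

0.833

Var(R+W+U+L) = 8.8² + 15² + 22.3² + 2.4² + 2·[8.8·15·0.23 + 8.8·22.3·0.35 + 8.8·2.4·0.26 + 15·22.3·0.64 + 15·2.4·0.29 + 22.3·2.4·0.36] = 805.49 + 696.645 = 1502.13.
With uncorrelated errors the cross-covariances are all true-score covariance, so they carry over unchanged; only the diagonal terms shrink to ρᵢσᵢ².
True-score variance = [8.8²·0.61 + 15²·0.71 + 22.3²·0.69 + 2.4²·0.67] + 696.645 = 553.978 + 696.645 = 1250.62.
Reliability = 1250.62 / 1502.13 = 0.833.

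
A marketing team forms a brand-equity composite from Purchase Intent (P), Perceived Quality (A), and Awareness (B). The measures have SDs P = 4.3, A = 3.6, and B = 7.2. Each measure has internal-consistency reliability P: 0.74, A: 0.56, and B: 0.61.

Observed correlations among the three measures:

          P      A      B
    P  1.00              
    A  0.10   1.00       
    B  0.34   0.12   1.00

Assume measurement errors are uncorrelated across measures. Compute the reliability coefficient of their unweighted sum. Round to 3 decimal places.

0.730

Var(P+A+B) = 4.3² + 3.6² + 7.2² + 2·[4.3·3.6·0.10 + 4.3·7.2·0.34 + 3.6·7.2·0.12] = 83.29 + 30.3696 = 113.66.
Under uncorrelated errors the observed covariances equal the true-score covariances, so only the own-variance terms attenuate.
True-score variance = [4.3²·0.74 + 3.6²·0.56 + 7.2²·0.61] + 30.3696 = 52.5626 + 30.3696 = 82.9322.
Reliability = 82.9322 / 113.66 = 0.730.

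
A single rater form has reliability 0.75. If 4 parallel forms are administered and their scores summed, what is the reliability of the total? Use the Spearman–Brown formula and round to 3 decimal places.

ρ_k = kρ / (1 + (k−1)ρ) = 4·0.75 / (1 + 3·0.75) = 3.000 / 3.250 = 0.923.

0.923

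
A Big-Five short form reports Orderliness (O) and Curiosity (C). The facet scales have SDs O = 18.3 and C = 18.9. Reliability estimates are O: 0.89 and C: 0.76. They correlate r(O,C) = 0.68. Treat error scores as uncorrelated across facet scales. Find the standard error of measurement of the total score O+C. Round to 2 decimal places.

Var(total) = 692.1 + 470.383 = 1162.48.
True-score variance = 569.532 + 470.383 = 1039.91, so reliability = 0.8946.
Error variance = 1162.48 − 1039.91 = 122.568; SEM = √122.568 = 11.07.

11.07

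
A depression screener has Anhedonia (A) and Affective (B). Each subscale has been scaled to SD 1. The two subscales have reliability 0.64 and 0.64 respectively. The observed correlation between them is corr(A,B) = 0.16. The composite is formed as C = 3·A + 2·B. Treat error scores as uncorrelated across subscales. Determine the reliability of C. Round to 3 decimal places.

Var(C) = 3² + 2² + 2·[6·0.16] = 13 + 1.92 = 14.92.
Under uncorrelated errors the observed covariances equal the true-score covariances, so only the own-variance terms attenuate.
True-score variance = [3²·0.64 + 2²·0.64] + 1.92 = 8.32 + 1.92 = 10.24.
Reliability = 10.24 / 14.92 = 0.686.

0.686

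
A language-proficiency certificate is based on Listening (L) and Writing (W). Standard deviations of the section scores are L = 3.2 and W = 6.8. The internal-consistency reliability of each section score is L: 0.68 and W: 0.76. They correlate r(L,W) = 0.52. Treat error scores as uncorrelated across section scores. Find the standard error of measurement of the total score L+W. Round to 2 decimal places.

Var(total) = 56.48 + 22.6304 = 79.1104.
True-score variance = 42.1056 + 22.6304 = 64.736, so reliability = 0.8183.
Error variance = 79.1104 − 64.736 = 14.3744; SEM = √14.3744 = 3.79.

3.79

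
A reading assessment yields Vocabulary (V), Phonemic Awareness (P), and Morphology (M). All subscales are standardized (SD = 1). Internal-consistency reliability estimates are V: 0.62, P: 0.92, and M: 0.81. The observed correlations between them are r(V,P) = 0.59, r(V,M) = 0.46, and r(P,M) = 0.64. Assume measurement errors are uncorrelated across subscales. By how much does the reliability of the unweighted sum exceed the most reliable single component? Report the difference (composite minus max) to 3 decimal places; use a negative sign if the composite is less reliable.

Var(sum) = 3 + 3.38 = 6.38; true-score variance = 2.35 + 3.38 = 5.73; composite reliability = 0.8981.
Max component reliability = 0.9200.
Difference = 0.8981 − 0.9200 = -0.022.

-0.022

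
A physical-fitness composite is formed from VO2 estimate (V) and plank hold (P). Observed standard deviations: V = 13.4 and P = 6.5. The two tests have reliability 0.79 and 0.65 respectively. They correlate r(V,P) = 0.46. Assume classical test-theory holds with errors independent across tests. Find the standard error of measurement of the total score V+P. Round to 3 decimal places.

7.245

Var(total) = 221.81 + 80.132 = 301.942.
True-score variance = 169.315 + 80.132 = 249.447, so reliability = 0.8261.
Error variance = 301.942 − 249.447 = 52.4951; SEM = √52.4951 = 7.245.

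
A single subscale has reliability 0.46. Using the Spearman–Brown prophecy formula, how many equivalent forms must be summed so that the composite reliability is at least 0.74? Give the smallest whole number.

k ≥ ρ*(1−ρ₁)/(ρ₁(1−ρ*)) = 0.74·0.54 / (0.46·0.26) = 3.341.
Smallest integer k = 4.

4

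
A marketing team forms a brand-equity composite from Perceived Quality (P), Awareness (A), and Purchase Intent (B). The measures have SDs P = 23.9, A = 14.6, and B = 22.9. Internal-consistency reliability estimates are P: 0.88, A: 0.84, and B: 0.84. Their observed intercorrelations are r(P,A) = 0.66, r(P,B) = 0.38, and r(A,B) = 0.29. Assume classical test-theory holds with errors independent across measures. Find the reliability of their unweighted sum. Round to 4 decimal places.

0.9216

Var(P+A+B) = 23.9² + 14.6² + 22.9² + 2·[23.9·14.6·0.66 + 23.9·22.9·0.38 + 14.6·22.9·0.29] = 1308.78 + 1070.47 = 2379.25.
With uncorrelated errors the cross-covariances are all true-score covariance, so they carry over unchanged; only the diagonal terms shrink to ρᵢσᵢ².
True-score variance = [23.9²·0.88 + 14.6²·0.84 + 22.9²·0.84] + 1070.47 = 1122.22 + 1070.47 = 2192.7.
Reliability = 2192.7 / 2379.25 = 0.9216.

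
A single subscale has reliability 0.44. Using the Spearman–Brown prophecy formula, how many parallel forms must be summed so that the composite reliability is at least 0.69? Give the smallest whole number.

k ≥ ρ*(1−ρ₁)/(ρ₁(1−ρ*)) = 0.69·0.56 / (0.44·0.31) = 2.833.
Smallest integer k = 3.

3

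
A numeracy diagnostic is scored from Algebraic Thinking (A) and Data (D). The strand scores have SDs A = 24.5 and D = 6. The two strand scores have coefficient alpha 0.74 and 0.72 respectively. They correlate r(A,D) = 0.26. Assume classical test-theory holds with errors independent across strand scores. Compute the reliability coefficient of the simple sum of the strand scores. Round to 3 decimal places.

Var(A+D) = 24.5² + 6² + 2·[24.5·6·0.26] = 636.25 + 76.44 = 712.69.
Because errors are independent across components, Cov(Tᵢ,Tⱼ) = Cov(Xᵢ,Xⱼ); the off-diagonal part of the true-score variance is the same as above.
True-score variance = [24.5²·0.74 + 6²·0.72] + 76.44 = 470.105 + 76.44 = 546.545.
Reliability = 546.545 / 712.69 = 0.767.

0.767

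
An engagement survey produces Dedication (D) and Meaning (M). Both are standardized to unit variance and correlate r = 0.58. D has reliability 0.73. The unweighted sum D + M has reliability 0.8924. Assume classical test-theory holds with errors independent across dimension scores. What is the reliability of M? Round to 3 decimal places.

Var(D+M) = 2 + 2·0.58 = 3.160.
True-score variance = ρ_D + ρ_M + 2·0.58, so 0.8924 = (0.73 + ρ_M + 1.16) / 3.160.
ρ_M = 0.8924·3.160 − 0.73 − 1.16 = 0.930.

0.930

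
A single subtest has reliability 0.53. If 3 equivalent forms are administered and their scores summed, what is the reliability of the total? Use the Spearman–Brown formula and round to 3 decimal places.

ρ_k = kρ / (1 + (k−1)ρ) = 3·0.53 / (1 + 2·0.53) = 1.590 / 2.060 = 0.772.

0.772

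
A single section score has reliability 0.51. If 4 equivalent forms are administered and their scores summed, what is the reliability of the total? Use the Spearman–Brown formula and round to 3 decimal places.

0.806

ρ_k = kρ / (1 + (k−1)ρ) = 4·0.51 / (1 + 3·0.51) = 2.040 / 2.530 = 0.806.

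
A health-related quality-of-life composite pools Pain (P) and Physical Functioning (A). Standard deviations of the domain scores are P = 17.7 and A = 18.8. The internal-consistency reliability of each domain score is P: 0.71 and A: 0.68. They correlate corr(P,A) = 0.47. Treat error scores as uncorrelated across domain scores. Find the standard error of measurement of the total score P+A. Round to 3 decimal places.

Var(total) = 666.73 + 312.794 = 979.524.
True-score variance = 462.775 + 312.794 = 775.57, so reliability = 0.7918.
Error variance = 979.524 − 775.57 = 203.955; SEM = √203.955 = 14.281.

14.281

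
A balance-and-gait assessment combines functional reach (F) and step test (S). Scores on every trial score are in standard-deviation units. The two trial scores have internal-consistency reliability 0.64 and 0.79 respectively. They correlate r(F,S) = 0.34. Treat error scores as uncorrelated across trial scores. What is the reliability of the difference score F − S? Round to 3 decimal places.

Var(F−S) = 1 + 1 − 2·0.34 = 2 − 0.68 = 1.32.
With uncorrelated errors the cross-covariances are all true-score covariance, so they carry over unchanged; only the diagonal terms shrink to ρᵢσᵢ².
True-score variance = [0.64 + 0.79] − 0.68 = 1.43 − 0.68 = 0.75.
Reliability = 0.75 / 1.32 = 0.568.

0.568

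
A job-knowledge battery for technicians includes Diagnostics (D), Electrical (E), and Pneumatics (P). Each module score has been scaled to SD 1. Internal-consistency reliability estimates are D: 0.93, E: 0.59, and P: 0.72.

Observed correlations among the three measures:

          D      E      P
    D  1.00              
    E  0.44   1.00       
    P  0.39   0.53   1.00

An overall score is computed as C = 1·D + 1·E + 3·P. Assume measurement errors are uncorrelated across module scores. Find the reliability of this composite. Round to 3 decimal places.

0.828

Var(C) = 1 + 1 + 3² + 2·[0.44 + 3·0.39 + 3·0.53] = 11 + 6.4 = 17.4.
With uncorrelated errors the cross-covariances are all true-score covariance, so they carry over unchanged; only the diagonal terms shrink to ρᵢσᵢ².
True-score variance = [0.93 + 0.59 + 3²·0.72] + 6.4 = 8 + 6.4 = 14.4.
Reliability = 14.4 / 17.4 = 0.828.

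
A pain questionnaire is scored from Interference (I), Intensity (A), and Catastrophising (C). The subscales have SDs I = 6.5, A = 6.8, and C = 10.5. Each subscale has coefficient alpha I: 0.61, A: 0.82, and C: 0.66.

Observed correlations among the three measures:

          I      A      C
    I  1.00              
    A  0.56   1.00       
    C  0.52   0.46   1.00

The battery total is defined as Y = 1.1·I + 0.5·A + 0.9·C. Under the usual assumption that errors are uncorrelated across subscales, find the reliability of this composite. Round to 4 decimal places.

0.8123

Var(Y) = 1.1²·6.5² + 0.5²·6.8² + 0.9²·10.5² + 2·[0.55·6.5·6.8·0.56 + 0.99·6.5·10.5·0.52 + 0.45·6.8·10.5·0.46] = 151.985 + 127.057 = 279.042.
Under uncorrelated errors the observed covariances equal the true-score covariances, so only the own-variance terms attenuate.
True-score variance = [1.1²·6.5²·0.61 + 0.5²·6.8²·0.82 + 0.9²·10.5²·0.66] + 127.057 = 99.6036 + 127.057 = 226.661.
Reliability = 226.661 / 279.042 = 0.8123.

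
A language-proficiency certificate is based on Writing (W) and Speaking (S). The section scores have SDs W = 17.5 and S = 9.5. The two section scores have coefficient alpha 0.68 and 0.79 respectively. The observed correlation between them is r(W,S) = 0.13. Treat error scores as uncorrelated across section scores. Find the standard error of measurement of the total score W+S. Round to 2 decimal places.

10.81

Var(total) = 396.5 + 43.225 = 439.725.
True-score variance = 279.548 + 43.225 = 322.773, so reliability = 0.7340.
Error variance = 439.725 − 322.773 = 116.952; SEM = √116.952 = 10.81.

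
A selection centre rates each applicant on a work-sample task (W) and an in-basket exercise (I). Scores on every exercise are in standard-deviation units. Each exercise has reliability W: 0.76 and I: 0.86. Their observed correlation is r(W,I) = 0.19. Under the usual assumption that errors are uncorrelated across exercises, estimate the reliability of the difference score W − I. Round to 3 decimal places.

Var(W−I) = 1 + 1 − 2·0.19 = 2 − 0.38 = 1.62.
Under uncorrelated errors the observed covariances equal the true-score covariances, so only the own-variance terms attenuate.
True-score variance = [0.76 + 0.86] − 0.38 = 1.62 − 0.38 = 1.24.
Reliability = 1.24 / 1.62 = 0.765.

0.765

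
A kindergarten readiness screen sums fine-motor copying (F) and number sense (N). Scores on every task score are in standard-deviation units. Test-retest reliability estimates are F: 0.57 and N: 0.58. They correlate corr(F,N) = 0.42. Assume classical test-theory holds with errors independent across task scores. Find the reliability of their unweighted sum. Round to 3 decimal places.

0.701

Var(F+N) = 2 + 2·[0.42] = 2 + 0.84 = 2.84.
With uncorrelated errors the cross-covariances are all true-score covariance, so they carry over unchanged; only the diagonal terms shrink to ρᵢσᵢ².
True-score variance = [0.57 + 0.58] + 0.84 = 1.15 + 0.84 = 1.99.
Reliability = 1.99 / 2.84 = 0.701.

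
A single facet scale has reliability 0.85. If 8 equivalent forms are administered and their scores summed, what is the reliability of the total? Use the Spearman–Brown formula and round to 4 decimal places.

ρ_k = kρ / (1 + (k−1)ρ) = 8·0.85 / (1 + 7·0.85) = 6.800 / 6.950 = 0.9784.

0.9784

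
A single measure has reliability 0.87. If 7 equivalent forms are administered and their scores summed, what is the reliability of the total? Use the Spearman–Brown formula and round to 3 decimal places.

0.979

ρ_k = kρ / (1 + (k−1)ρ) = 7·0.87 / (1 + 6·0.87) = 6.090 / 6.220 = 0.979.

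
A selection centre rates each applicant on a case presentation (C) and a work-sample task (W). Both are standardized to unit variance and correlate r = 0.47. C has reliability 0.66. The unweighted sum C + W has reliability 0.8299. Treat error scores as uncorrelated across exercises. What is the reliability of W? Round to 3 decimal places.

0.840

Var(C+W) = 2 + 2·0.47 = 2.940.
True-score variance = ρ_C + ρ_W + 2·0.47, so 0.8299 = (0.66 + ρ_W + 0.94) / 2.940.
ρ_W = 0.8299·2.940 − 0.66 − 0.94 = 0.840.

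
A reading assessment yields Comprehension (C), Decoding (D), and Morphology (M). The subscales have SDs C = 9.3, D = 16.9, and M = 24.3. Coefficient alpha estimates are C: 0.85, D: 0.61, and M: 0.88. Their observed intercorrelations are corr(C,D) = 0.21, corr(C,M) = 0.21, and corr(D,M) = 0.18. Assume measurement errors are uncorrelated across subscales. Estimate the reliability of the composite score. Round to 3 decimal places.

0.846

Var(C+D+M) = 9.3² + 16.9² + 24.3² + 2·[9.3·16.9·0.21 + 9.3·24.3·0.21 + 16.9·24.3·0.18] = 962.59 + 308.768 = 1271.36.
Because errors are independent across components, Cov(Tᵢ,Tⱼ) = Cov(Xᵢ,Xⱼ); the off-diagonal part of the true-score variance is the same as above.
True-score variance = [9.3²·0.85 + 16.9²·0.61 + 24.3²·0.88] + 308.768 = 767.37 + 308.768 = 1076.14.
Reliability = 1076.14 / 1271.36 = 0.846.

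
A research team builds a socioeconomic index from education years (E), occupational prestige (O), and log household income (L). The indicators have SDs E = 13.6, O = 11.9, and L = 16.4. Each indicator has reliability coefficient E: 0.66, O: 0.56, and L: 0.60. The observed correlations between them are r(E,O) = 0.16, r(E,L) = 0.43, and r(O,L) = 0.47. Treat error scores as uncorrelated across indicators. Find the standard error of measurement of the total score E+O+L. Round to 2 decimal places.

15.26

Var(total) = 595.53 + 427.054 = 1022.58.
True-score variance = 362.751 + 427.054 = 789.805, so reliability = 0.7724.
Error variance = 1022.58 − 789.805 = 232.779; SEM = √232.779 = 15.26.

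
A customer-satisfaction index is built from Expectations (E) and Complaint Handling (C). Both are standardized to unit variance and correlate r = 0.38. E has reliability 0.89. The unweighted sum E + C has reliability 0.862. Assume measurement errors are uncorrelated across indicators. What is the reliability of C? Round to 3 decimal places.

0.729

Var(E+C) = 2 + 2·0.38 = 2.760.
True-score variance = ρ_E + ρ_C + 2·0.38, so 0.862 = (0.89 + ρ_C + 0.76) / 2.760.
ρ_C = 0.862·2.760 − 0.89 − 0.76 = 0.729.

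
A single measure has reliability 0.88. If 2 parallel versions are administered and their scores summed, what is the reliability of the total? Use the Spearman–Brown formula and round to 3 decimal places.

ρ_k = kρ / (1 + (k−1)ρ) = 2·0.88 / (1 + 1·0.88) = 1.760 / 1.880 = 0.936.

0.936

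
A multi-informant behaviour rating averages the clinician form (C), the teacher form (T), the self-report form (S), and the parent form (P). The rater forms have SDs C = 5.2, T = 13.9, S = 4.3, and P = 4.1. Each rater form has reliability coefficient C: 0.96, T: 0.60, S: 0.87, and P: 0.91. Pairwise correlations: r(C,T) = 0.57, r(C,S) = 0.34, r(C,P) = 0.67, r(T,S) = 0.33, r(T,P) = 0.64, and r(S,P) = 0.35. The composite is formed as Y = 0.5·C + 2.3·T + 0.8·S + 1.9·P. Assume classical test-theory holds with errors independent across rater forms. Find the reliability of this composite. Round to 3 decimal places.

0.746

Var(Y) = 0.5²·5.2² + 2.3²·13.9² + 0.8²·4.3² + 1.9²·4.1² + 2·[1.15·5.2·13.9·0.57 + 0.4·5.2·4.3·0.34 + 0.95·5.2·4.1·0.67 + 1.84·13.9·4.3·0.33 + 4.37·13.9·4.1·0.64 + 1.52·4.3·4.1·0.35] = 1101.36 + 538.104 = 1639.46.
With uncorrelated errors the cross-covariances are all true-score covariance, so they carry over unchanged; only the diagonal terms shrink to ρᵢσᵢ².
True-score variance = [0.5²·5.2²·0.96 + 2.3²·13.9²·0.60 + 0.8²·4.3²·0.87 + 1.9²·4.1²·0.91] + 538.104 = 685.256 + 538.104 = 1223.36.
Reliability = 1223.36 / 1639.46 = 0.746.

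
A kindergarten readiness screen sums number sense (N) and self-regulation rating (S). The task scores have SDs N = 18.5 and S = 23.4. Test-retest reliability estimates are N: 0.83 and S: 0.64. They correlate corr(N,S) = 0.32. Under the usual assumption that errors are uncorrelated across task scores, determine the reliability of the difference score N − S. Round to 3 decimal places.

0.583

Var(N−S) = 18.5² + 23.4² − 2·18.5·23.4·0.32 = 889.81 − 277.056 = 612.754.
Under uncorrelated errors the observed covariances equal the true-score covariances, so only the own-variance terms attenuate.
True-score variance = [18.5²·0.83 + 23.4²·0.64] − 277.056 = 634.506 − 277.056 = 357.45.
Reliability = 357.45 / 612.754 = 0.583.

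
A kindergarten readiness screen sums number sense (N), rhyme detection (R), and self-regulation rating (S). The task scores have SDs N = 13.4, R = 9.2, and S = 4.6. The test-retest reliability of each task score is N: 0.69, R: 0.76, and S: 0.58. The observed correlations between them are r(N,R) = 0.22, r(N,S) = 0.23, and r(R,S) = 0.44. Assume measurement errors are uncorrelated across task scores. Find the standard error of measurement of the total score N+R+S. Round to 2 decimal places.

Var(total) = 285.36 + 119.839 = 405.199.
True-score variance = 200.496 + 119.839 = 320.335, so reliability = 0.7906.
Error variance = 405.199 − 320.335 = 84.8644; SEM = √84.8644 = 9.21.

9.21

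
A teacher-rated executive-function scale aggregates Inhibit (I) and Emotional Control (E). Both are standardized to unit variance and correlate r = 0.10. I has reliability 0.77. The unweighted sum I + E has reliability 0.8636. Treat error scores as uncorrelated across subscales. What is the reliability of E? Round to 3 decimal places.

0.930

Var(I+E) = 2 + 2·0.10 = 2.200.
True-score variance = ρ_I + ρ_E + 2·0.10, so 0.8636 = (0.77 + ρ_E + 0.20) / 2.200.
ρ_E = 0.8636·2.200 − 0.77 − 0.20 = 0.930.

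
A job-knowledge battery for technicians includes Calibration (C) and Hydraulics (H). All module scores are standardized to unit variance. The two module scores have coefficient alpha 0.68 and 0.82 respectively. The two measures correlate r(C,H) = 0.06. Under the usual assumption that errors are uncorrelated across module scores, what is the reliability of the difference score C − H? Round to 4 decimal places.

Var(C−H) = 1 + 1 − 2·0.06 = 2 − 0.12 = 1.88.
Under uncorrelated errors the observed covariances equal the true-score covariances, so only the own-variance terms attenuate.
True-score variance = [0.68 + 0.82] − 0.12 = 1.5 − 0.12 = 1.38.
Reliability = 1.38 / 1.88 = 0.7340.

0.7340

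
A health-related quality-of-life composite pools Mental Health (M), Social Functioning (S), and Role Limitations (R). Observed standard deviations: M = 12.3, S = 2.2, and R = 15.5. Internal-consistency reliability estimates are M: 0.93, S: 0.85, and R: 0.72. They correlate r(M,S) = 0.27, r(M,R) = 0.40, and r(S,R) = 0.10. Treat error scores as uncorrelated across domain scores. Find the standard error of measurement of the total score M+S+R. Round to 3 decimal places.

Var(total) = 396.38 + 173.952 = 570.332.
True-score variance = 317.794 + 173.952 = 491.746, so reliability = 0.8622.
Error variance = 570.332 − 491.746 = 78.5863; SEM = √78.5863 = 8.865.

8.865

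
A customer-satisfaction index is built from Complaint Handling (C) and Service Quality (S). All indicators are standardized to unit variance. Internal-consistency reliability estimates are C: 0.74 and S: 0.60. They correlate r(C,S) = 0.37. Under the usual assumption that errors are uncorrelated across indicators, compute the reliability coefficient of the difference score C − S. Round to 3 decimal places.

Var(C−S) = 1 + 1 − 2·0.37 = 2 − 0.74 = 1.26.
With uncorrelated errors the cross-covariances are all true-score covariance, so they carry over unchanged; only the diagonal terms shrink to ρᵢσᵢ².
True-score variance = [0.74 + 0.60] − 0.74 = 1.34 − 0.74 = 0.6.
Reliability = 0.6 / 1.26 = 0.476.

0.476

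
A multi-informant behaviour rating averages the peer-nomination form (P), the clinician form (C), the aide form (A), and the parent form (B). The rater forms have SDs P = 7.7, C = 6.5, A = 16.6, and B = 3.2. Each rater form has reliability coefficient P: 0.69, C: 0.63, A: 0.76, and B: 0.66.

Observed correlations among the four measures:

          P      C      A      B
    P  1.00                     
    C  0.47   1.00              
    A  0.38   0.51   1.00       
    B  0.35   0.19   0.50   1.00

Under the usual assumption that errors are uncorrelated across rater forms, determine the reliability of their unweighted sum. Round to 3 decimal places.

Var(P+C+A+B) = 7.7² + 6.5² + 16.6² + 3.2² + 2·[7.7·6.5·0.47 + 7.7·16.6·0.38 + 7.7·3.2·0.35 + 6.5·16.6·0.51 + 6.5·3.2·0.19 + 16.6·3.2·0.50] = 387.34 + 332.52 = 719.86.
With uncorrelated errors the cross-covariances are all true-score covariance, so they carry over unchanged; only the diagonal terms shrink to ρᵢσᵢ².
True-score variance = [7.7²·0.69 + 6.5²·0.63 + 16.6²·0.76 + 3.2²·0.66] + 332.52 = 283.712 + 332.52 = 616.232.
Reliability = 616.232 / 719.86 = 0.856.

0.856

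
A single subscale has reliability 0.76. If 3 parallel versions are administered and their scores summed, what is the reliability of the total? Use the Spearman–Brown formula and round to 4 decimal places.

0.9048

ρ_k = kρ / (1 + (k−1)ρ) = 3·0.76 / (1 + 2·0.76) = 2.280 / 2.520 = 0.9048.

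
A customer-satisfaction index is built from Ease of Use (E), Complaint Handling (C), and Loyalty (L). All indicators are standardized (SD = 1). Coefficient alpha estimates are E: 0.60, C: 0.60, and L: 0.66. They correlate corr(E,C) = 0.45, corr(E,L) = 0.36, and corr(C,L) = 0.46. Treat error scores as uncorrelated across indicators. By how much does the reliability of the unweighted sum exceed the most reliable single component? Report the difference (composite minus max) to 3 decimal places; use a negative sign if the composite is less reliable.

Var(sum) = 3 + 2.54 = 5.54; true-score variance = 1.86 + 2.54 = 4.4; composite reliability = 0.7942.
Max component reliability = 0.6600.
Difference = 0.7942 − 0.6600 = 0.134.

0.134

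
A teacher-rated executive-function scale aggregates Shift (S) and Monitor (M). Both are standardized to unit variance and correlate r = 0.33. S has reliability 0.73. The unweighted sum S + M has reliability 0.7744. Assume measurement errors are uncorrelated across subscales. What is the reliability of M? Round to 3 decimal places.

Var(S+M) = 2 + 2·0.33 = 2.660.
True-score variance = ρ_S + ρ_M + 2·0.33, so 0.7744 = (0.73 + ρ_M + 0.66) / 2.660.
ρ_M = 0.7744·2.660 − 0.73 − 0.66 = 0.670.

0.670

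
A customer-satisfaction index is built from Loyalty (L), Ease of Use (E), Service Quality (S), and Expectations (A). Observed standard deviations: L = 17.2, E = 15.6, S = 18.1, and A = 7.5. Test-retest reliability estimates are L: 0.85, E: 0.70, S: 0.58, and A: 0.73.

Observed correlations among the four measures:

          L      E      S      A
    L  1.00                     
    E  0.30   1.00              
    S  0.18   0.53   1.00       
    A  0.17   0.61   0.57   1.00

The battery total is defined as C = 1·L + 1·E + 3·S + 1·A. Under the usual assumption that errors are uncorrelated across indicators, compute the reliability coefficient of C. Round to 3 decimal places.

0.755

Var(C) = 17.2² + 15.6² + 3²·18.1² + 7.5² + 2·[17.2·15.6·0.30 + 3·17.2·18.1·0.18 + 17.2·7.5·0.17 + 3·15.6·18.1·0.53 + 15.6·7.5·0.61 + 3·18.1·7.5·0.57] = 3543.94 + 2045.99 = 5589.93.
Under uncorrelated errors the observed covariances equal the true-score covariances, so only the own-variance terms attenuate.
True-score variance = [17.2²·0.85 + 15.6²·0.70 + 3²·18.1²·0.58 + 7.5²·0.73] + 2045.99 = 2173 + 2045.99 = 4218.99.
Reliability = 4218.99 / 5589.93 = 0.755.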